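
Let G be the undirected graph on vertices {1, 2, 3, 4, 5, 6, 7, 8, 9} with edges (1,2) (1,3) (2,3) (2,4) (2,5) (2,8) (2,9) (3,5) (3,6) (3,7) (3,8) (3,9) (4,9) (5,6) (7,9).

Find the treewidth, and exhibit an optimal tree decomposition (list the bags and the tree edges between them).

The largest bag has 3 vertices, giving width 2; this decomposition certifies tw(G) ≤ 2. For the lower bound, the 3 vertices {2, 3, 8} are pairwise adjacent, and any tree decomposition puts a clique entirely inside one bag — forcing width ≥ 2. The upper and lower bounds meet at 2, so that is the treewidth.

Treewidth 2.
One such decomposition:
Bags: B1 = {1, 2, 3}  B2 = {2, 3, 9}  B3 = {2, 3, 5}  B4 = {3, 5, 6}  B5 = {2, 4, 9}  B6 = {3, 7, 9}  B7 = {2, 3, 8}
Tree: B1–B2, B2–B3, B3–B4, B2–B5, B2–B6, B1–B7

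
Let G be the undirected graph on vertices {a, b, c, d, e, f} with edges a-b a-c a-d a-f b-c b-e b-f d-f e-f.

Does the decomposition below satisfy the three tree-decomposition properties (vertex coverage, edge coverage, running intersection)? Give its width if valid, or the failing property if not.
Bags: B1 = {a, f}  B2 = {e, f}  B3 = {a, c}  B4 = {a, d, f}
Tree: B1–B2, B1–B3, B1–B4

No — vertex b appears in no bag.

A tree decomposition must satisfy three properties: every vertex lies in some bag; for every edge, both endpoints lie together in some bag; and for every vertex, the bags containing it form a connected subtree. Here vertex b appears in no bag, so the decomposition is invalid.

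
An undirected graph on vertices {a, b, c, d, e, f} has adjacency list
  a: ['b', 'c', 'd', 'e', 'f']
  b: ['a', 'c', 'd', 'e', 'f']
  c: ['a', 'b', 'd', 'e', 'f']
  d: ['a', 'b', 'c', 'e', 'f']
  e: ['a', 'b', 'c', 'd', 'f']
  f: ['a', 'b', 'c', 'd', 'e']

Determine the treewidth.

5

A width-5 tree decomposition is:
Bags: B1 = {a, b, c, d, e, f}
Tree: (single bag)
With just one bag of size 6, the width is 6 − 1 = 5, so tw(G) ≤ 5. On the other hand G contains the 6-clique {a, b, c, d, e, f}. A clique must lie in a single bag of any decomposition, so no decomposition can have width below 5. Therefore the treewidth is 5.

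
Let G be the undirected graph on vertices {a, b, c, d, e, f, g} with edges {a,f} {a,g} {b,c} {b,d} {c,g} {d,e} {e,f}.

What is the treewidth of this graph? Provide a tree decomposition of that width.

Treewidth 2.
One optimal decomposition is:
Bags: B1 = {a, f, g}  B2 = {e, f, g}  B3 = {d, e, g}  B4 = {b, d, g}  B5 = {b, c, g}
Tree: B1–B2, B2–B3, B3–B4, B4–B5

Every bag has size at most 3, so the width is 3 − 1 = 2 and tw(G) ≤ 2. The edges g–a–f–e–d–b–c–g form a cycle, so G is not a tree and its treewidth is at least 2. Combining the bounds, tw(G) = 2.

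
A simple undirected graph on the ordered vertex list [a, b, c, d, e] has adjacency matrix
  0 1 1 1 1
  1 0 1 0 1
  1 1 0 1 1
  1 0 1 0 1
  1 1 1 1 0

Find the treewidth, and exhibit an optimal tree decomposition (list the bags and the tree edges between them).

Every bag has size at most 4, so the width is 4 − 1 = 3 and tw(G) ≤ 3. On the other hand G contains the 4-clique {a, c, d, e}. A clique must lie in a single bag of any decomposition, so no decomposition can have width below 3. Therefore the treewidth is 3.

Treewidth 3.
Bags: B1 = {a, b, c, e}  B2 = {a, c, d, e}
Tree: B1–B2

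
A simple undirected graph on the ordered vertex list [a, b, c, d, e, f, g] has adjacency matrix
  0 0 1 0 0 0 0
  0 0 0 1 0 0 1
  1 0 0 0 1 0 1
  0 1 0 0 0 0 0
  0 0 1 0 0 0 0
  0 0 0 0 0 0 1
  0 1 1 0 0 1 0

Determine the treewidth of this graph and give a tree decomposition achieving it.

Every bag has size at most 2, so the width is 2 − 1 = 1 and tw(G) ≤ 1. Since G has at least one edge (e.g. g–f), it is not an edgeless graph, so tw(G) ≥ 1. Hence tw(G) = 1 exactly.

Treewidth 1.
Bags: B1 = {f, g}  B2 = {b, g}  B3 = {c, g}  B4 = {a, c}  B5 = {c, e}  B6 = {b, d}
Tree: B1–B2, B1–B3, B3–B4, B3–B5, B2–B6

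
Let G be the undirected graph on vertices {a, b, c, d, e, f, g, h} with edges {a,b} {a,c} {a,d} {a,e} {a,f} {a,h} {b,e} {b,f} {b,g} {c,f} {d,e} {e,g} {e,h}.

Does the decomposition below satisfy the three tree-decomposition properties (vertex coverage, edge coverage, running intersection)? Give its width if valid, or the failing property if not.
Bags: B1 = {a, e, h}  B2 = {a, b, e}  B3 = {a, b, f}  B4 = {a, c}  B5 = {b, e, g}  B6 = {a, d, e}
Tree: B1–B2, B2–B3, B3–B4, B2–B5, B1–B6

No — edge (f,c) lies in no bag.

A tree decomposition must satisfy three properties: every vertex lies in some bag; for every edge, both endpoints lie together in some bag; and for every vertex, the bags containing it form a connected subtree. Here edge (f,c) lies in no bag, so the decomposition is invalid.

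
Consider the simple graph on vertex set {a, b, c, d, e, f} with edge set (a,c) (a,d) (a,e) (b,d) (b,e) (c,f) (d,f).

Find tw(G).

2

A width-2 tree decomposition is:
Bags: B1 = {c, d, f}  B2 = {a, c, d}  B3 = {a, b, d}  B4 = {a, b, e}
Tree: B1–B2, B2–B3, B3–B4
The largest bag has 3 vertices, giving width 2; this decomposition certifies tw(G) ≤ 2. Since f–c–a–d–f is a cycle in G, G is not acyclic. Forests are exactly the graphs of treewidth ≤ 1, so tw(G) ≥ 2. Hence tw(G) = 2 exactly.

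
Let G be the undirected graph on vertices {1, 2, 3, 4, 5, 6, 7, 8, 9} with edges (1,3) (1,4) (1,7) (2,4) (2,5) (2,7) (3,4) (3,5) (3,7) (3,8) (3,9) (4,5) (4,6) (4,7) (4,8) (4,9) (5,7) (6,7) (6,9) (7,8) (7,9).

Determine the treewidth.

A width-3 tree decomposition is:
Bags: B1 = {3, 4, 5, 7}  B2 = {1, 3, 4, 7}  B3 = {3, 4, 7, 9}  B4 = {3, 4, 7, 8}  B5 = {4, 6, 7, 9}  B6 = {2, 4, 5, 7}
Tree: B1–B2, B1–B3, B3–B4, B3–B5, B1–B6
Every bag has size at most 4, so the width is 4 − 1 = 3 and tw(G) ≤ 3. For the lower bound, the 4 vertices {2, 4, 5, 7} are pairwise adjacent, and any tree decomposition puts a clique entirely inside one bag — forcing width ≥ 3. Therefore the treewidth is 3.

3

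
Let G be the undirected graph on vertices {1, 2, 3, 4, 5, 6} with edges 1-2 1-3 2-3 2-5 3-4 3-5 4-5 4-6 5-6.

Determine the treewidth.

A width-2 tree decomposition is:
Bags: B1 = {2, 3, 5}  B2 = {3, 4, 5}  B3 = {4, 5, 6}  B4 = {1, 2, 3}
Tree: B1–B2, B2–B3, B1–B4
Each bag holds 3 vertices, so the decomposition has width 2, which upper-bounds the treewidth. On the other hand G contains the 3-clique {1, 2, 3}. A clique must lie in a single bag of any decomposition, so no decomposition can have width below 2. Therefore the treewidth is 2.

2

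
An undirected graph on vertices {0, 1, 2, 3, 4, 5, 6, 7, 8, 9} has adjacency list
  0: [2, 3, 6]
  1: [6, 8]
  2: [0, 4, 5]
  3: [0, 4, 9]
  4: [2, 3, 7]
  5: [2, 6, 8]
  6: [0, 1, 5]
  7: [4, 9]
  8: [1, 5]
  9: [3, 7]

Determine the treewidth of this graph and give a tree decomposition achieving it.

Every bag has size at most 3, so the width is 3 − 1 = 2 and tw(G) ≤ 2. For the lower bound, G contains the cycle 7–9–3–4–7, so G is not a forest; only forests have treewidth ≤ 1, hence tw(G) ≥ 2. Therefore the treewidth is 2.

Treewidth 2.
Bags: B1 = {4, 7, 9}  B2 = {3, 4, 9}  B3 = {2, 3, 4}  B4 = {0, 2, 3}  B5 = {0, 2, 5}  B6 = {0, 5, 6}  B7 = {5, 6, 8}  B8 = {1, 6, 8}
Tree: B1–B2, B2–B3, B3–B4, B4–B5, B5–B6, B6–B7, B7–B8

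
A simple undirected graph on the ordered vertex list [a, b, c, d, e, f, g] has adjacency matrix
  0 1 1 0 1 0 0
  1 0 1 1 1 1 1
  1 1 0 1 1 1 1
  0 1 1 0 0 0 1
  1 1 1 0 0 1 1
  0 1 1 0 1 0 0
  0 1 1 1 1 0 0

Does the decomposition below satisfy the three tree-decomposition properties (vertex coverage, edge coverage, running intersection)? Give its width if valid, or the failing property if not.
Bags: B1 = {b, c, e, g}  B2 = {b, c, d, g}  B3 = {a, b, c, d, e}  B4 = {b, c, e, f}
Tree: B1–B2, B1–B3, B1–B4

No — bags containing vertex d are not connected in the tree.

A tree decomposition must satisfy three properties: every vertex lies in some bag; for every edge, both endpoints lie together in some bag; and for every vertex, the bags containing it form a connected subtree. Here bags containing vertex d are not connected in the tree, so the decomposition is invalid.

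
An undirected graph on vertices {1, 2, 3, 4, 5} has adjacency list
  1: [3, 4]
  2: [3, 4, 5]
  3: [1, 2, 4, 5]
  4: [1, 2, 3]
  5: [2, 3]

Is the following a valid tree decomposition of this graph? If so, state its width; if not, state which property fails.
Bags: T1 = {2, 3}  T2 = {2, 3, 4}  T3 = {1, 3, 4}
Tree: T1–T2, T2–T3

No — vertex 5 appears in no bag.

A tree decomposition must satisfy three properties: every vertex lies in some bag; for every edge, both endpoints lie together in some bag; and for every vertex, the bags containing it form a connected subtree. Here vertex 5 appears in no bag, so the decomposition is invalid.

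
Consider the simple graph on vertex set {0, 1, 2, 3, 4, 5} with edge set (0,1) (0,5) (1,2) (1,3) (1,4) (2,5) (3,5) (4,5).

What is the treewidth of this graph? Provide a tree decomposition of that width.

Each bag holds 3 vertices, so the decomposition has width 2, which upper-bounds the treewidth. Since 0–5–2–1–0 is a cycle in G, G is not acyclic. Forests are exactly the graphs of treewidth ≤ 1, so tw(G) ≥ 2. Hence tw(G) = 2 exactly.

Treewidth 2.
One optimal decomposition is:
Bags: B1 = {0, 1, 5}  B2 = {1, 2, 5}  B3 = {1, 3, 5}  B4 = {1, 4, 5}
Tree: B1–B2, B2–B3, B3–B4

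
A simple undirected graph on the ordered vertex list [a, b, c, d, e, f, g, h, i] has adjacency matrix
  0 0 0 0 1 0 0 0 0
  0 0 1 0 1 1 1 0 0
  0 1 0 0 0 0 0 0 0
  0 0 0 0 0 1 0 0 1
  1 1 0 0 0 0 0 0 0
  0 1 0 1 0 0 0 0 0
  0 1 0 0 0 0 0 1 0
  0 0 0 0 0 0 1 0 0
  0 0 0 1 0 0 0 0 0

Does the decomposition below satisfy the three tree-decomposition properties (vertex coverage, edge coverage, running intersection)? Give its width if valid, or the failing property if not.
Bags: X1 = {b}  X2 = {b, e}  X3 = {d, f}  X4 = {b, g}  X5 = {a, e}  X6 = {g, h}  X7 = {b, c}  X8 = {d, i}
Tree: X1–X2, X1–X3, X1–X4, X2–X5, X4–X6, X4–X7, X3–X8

No — edge (f,b) lies in no bag.

A tree decomposition must satisfy three properties: every vertex lies in some bag; for every edge, both endpoints lie together in some bag; and for every vertex, the bags containing it form a connected subtree. Here edge (f,b) lies in no bag, so the decomposition is invalid.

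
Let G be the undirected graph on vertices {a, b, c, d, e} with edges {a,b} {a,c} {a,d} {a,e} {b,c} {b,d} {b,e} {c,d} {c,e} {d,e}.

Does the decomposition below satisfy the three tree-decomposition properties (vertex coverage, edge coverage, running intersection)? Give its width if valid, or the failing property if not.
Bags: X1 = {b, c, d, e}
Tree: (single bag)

No — vertex a appears in no bag.

A tree decomposition must satisfy three properties: every vertex lies in some bag; for every edge, both endpoints lie together in some bag; and for every vertex, the bags containing it form a connected subtree. Here vertex a appears in no bag, so the decomposition is invalid.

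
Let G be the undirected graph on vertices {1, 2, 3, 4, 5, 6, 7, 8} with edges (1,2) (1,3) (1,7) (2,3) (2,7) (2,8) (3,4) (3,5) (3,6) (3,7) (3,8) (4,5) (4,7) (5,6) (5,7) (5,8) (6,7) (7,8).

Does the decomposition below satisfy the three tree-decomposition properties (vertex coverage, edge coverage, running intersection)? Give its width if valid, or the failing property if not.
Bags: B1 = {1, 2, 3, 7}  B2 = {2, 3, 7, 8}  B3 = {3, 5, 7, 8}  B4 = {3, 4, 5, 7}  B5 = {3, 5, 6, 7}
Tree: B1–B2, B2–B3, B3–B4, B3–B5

Yes; width 3.

Checking the three conditions: (i) the bags cover all of {1, 2, 3, 4, 5, 6, 7, 8}; (ii) for each edge, some bag contains both endpoints; (iii) the bags containing any fixed vertex form a subtree. All hold, so the decomposition is valid with width 4 − 1 = 3.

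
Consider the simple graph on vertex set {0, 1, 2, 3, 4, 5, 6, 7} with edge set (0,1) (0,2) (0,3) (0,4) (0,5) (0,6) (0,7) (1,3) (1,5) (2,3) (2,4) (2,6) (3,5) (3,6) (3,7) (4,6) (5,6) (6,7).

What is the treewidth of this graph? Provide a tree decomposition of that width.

The largest bag has 4 vertices, giving width 3; this decomposition certifies tw(G) ≤ 3. Conversely, {0, 1, 3, 5} is a clique of size 4, and the vertices of any clique must share a bag in every tree decomposition; so some bag has ≥ 4 vertices and tw(G) ≥ 3. The upper and lower bounds meet at 3, so that is the treewidth.

Treewidth 3.
Bags: B1 = {0, 3, 6, 7}  B2 = {0, 3, 5, 6}  B3 = {0, 2, 3, 6}  B4 = {0, 1, 3, 5}  B5 = {0, 2, 4, 6}
Tree: B1–B2, B2–B3, B2–B4, B3–B5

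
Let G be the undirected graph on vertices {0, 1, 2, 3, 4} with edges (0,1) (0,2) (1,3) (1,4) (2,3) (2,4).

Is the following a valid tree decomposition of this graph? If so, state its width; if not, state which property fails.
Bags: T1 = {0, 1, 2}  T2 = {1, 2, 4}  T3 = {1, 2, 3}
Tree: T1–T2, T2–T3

Yes; width 2.

Every vertex of G appears in some bag (union = {0, 1, 2, 3, 4}); every edge is covered by a bag; and for each vertex v the set of bags containing v is connected in the bag tree. The decomposition is therefore valid. The largest bag has 3 vertices, so the width is 2.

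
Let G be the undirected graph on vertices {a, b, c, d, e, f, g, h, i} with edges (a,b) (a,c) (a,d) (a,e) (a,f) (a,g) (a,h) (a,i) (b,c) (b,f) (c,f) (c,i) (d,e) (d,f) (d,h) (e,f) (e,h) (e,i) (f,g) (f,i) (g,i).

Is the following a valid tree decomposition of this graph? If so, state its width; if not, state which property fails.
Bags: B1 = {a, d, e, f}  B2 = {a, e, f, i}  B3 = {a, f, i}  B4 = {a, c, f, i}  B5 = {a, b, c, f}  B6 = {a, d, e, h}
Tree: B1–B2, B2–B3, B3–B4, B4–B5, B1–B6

A tree decomposition must satisfy three properties: every vertex lies in some bag; for every edge, both endpoints lie together in some bag; and for every vertex, the bags containing it form a connected subtree. Here vertex g appears in no bag, so the decomposition is invalid.

No — vertex g appears in no bag.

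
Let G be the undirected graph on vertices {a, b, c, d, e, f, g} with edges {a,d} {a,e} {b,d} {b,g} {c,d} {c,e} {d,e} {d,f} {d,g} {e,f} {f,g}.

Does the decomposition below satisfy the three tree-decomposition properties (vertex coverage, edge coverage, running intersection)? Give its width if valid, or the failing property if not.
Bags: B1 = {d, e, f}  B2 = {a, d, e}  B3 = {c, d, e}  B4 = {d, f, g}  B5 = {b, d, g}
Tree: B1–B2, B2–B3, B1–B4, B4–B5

Yes; width 2.

Checking the three conditions: (i) the bags cover all of {a, b, c, d, e, f, g}; (ii) for each edge, some bag contains both endpoints; (iii) the bags containing any fixed vertex form a subtree. All hold, so the decomposition is valid with width 3 − 1 = 2.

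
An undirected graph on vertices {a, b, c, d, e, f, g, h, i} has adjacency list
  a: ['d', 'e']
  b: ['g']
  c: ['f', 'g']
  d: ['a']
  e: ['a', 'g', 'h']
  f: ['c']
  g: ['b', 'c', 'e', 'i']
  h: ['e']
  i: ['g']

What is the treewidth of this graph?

1

A width-1 tree decomposition is:
Bags: B1 = {e, g}  B2 = {g, i}  B3 = {a, e}  B4 = {e, h}  B5 = {b, g}  B6 = {a, d}  B7 = {c, g}  B8 = {c, f}
Tree: B1–B2, B1–B3, B1–B4, B1–B5, B3–B6, B1–B7, B7–B8
The largest bag has 2 vertices, giving width 1; this decomposition certifies tw(G) ≤ 1. Any graph with an edge has treewidth ≥ 1, and G has the edge g–e. Therefore the treewidth is 1.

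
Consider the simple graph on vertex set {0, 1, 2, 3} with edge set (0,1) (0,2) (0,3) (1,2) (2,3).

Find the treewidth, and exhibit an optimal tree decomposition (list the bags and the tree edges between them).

The largest bag has 3 vertices, giving width 2; this decomposition certifies tw(G) ≤ 2. On the other hand G contains the 3-clique {0, 1, 2}. A clique must lie in a single bag of any decomposition, so no decomposition can have width below 2. Combining the bounds, tw(G) = 2.

Treewidth 2.
One optimal decomposition is:
Bags: B1 = {0, 2, 3}  B2 = {0, 1, 2}
Tree: B1–B2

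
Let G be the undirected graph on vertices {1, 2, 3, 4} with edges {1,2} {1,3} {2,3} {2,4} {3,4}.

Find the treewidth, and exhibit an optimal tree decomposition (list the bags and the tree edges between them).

The largest bag has 3 vertices, giving width 2; this decomposition certifies tw(G) ≤ 2. For the lower bound, the 3 vertices {1, 2, 3} are pairwise adjacent, and any tree decomposition puts a clique entirely inside one bag — forcing width ≥ 2. Therefore the treewidth is 2.

Treewidth 2.
Bags: B1 = {1, 2, 3}  B2 = {2, 3, 4}
Tree: B1–B2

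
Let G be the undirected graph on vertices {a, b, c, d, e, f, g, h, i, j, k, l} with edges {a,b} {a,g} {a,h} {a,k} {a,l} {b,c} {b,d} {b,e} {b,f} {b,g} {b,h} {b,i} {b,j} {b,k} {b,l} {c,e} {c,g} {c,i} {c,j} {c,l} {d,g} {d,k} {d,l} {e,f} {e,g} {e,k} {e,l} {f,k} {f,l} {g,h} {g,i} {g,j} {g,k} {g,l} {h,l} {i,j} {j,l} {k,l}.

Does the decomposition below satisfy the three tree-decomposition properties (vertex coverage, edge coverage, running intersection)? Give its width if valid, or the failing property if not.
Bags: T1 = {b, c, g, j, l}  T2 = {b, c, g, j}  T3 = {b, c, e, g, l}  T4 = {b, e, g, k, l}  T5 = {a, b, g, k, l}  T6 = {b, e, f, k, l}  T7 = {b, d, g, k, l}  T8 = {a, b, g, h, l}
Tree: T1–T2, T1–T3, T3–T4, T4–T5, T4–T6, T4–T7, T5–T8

No — vertex i appears in no bag.

A tree decomposition must satisfy three properties: every vertex lies in some bag; for every edge, both endpoints lie together in some bag; and for every vertex, the bags containing it form a connected subtree. Here vertex i appears in no bag, so the decomposition is invalid.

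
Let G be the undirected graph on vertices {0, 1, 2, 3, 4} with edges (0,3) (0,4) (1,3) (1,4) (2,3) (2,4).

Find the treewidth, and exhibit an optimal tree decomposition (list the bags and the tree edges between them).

Every bag has size at most 3, so the width is 3 − 1 = 2 and tw(G) ≤ 2. For the lower bound, G contains the cycle 1–3–2–4–1, so G is not a forest; only forests have treewidth ≤ 1, hence tw(G) ≥ 2. Therefore the treewidth is 2.

Treewidth 2.
One such decomposition:
Bags: B1 = {1, 3, 4}  B2 = {2, 3, 4}  B3 = {0, 3, 4}
Tree: B1–B2, B2–B3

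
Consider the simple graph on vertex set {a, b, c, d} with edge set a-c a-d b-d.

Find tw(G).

1

A width-1 tree decomposition is:
Bags: B1 = {b, d}  B2 = {a, d}  B3 = {a, c}
Tree: B1–B2, B2–B3
Every bag has size at most 2, so the width is 2 − 1 = 1 and tw(G) ≤ 1. G has an edge, so its treewidth is at least 1. Hence tw(G) = 1 exactly.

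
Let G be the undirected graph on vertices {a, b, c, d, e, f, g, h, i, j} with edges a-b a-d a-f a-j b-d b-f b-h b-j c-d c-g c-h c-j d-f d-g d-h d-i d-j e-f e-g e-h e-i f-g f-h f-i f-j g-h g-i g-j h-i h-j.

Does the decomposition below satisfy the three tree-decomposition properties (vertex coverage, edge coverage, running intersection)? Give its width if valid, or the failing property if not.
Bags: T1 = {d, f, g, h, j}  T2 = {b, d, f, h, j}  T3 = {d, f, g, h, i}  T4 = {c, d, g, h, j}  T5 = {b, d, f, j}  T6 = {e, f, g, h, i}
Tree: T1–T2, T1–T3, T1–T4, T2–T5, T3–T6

No — vertex a appears in no bag.

A tree decomposition must satisfy three properties: every vertex lies in some bag; for every edge, both endpoints lie together in some bag; and for every vertex, the bags containing it form a connected subtree. Here vertex a appears in no bag, so the decomposition is invalid.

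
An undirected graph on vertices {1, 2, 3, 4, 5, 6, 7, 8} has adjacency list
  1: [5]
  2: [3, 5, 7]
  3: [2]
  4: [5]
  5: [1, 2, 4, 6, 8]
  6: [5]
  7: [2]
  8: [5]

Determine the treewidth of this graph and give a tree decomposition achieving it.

Each bag holds 2 vertices, so the decomposition has width 1, which upper-bounds the treewidth. Any graph with an edge has treewidth ≥ 1, and G has the edge 5–6. Therefore the treewidth is 1.

Treewidth 1.
One optimal decomposition is:
Bags: B1 = {5, 6}  B2 = {2, 5}  B3 = {4, 5}  B4 = {5, 8}  B5 = {1, 5}  B6 = {2, 7}  B7 = {2, 3}
Tree: B1–B2, B2–B3, B1–B4, B1–B5, B2–B6, B2–B7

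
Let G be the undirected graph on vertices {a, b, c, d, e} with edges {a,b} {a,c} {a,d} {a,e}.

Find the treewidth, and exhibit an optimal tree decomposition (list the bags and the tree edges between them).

Every bag has size at most 2, so the width is 2 − 1 = 1 and tw(G) ≤ 1. G has an edge, so its treewidth is at least 1. Therefore the treewidth is 1.

Treewidth 1.
Bags: B1 = {a, c}  B2 = {a, e}  B3 = {a, b}  B4 = {a, d}
Tree: B1–B2, B1–B3, B1–B4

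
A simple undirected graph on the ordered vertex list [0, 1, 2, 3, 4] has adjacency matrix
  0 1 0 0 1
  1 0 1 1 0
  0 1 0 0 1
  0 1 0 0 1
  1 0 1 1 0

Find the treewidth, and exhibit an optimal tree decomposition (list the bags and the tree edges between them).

The largest bag has 3 vertices, giving width 2; this decomposition certifies tw(G) ≤ 2. The edges 2–1–0–4–2 form a cycle, so G is not a tree and its treewidth is at least 2. The upper and lower bounds meet at 2, so that is the treewidth.

Treewidth 2.
One optimal decomposition is:
Bags: B1 = {1, 2, 4}  B2 = {0, 1, 4}  B3 = {1, 3, 4}
Tree: B1–B2, B2–B3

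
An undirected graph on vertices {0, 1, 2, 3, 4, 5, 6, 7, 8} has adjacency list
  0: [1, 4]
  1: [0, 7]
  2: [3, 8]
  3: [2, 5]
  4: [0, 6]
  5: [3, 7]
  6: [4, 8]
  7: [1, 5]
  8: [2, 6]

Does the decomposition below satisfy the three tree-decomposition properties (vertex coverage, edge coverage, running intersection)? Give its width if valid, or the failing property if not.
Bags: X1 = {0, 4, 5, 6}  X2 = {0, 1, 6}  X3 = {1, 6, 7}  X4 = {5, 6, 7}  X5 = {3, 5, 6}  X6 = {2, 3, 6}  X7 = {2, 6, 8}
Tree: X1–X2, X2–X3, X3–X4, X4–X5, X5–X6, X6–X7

A tree decomposition must satisfy three properties: every vertex lies in some bag; for every edge, both endpoints lie together in some bag; and for every vertex, the bags containing it form a connected subtree. Here bags containing vertex 5 are not connected in the tree, so the decomposition is invalid.

No — bags containing vertex 5 are not connected in the tree.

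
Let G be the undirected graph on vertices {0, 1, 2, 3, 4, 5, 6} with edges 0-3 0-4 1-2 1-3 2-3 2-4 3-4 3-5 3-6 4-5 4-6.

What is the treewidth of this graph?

A width-2 tree decomposition is:
Bags: B1 = {3, 4, 5}  B2 = {3, 4, 6}  B3 = {0, 3, 4}  B4 = {2, 3, 4}  B5 = {1, 2, 3}
Tree: B1–B2, B1–B3, B3–B4, B4–B5
Each bag holds 3 vertices, so the decomposition has width 2, which upper-bounds the treewidth. On the other hand G contains the 3-clique {1, 2, 3}. A clique must lie in a single bag of any decomposition, so no decomposition can have width below 2. Hence tw(G) = 2 exactly.

2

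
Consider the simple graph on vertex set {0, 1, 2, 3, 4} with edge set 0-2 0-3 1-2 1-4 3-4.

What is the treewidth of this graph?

A width-2 tree decomposition is:
Bags: B1 = {0, 3, 4}  B2 = {0, 1, 4}  B3 = {0, 1, 2}
Tree: B1–B2, B2–B3
The largest bag has 3 vertices, giving width 2; this decomposition certifies tw(G) ≤ 2. For the lower bound, G contains the cycle 0–3–4–1–2–0, so G is not a forest; only forests have treewidth ≤ 1, hence tw(G) ≥ 2. Therefore the treewidth is 2.

2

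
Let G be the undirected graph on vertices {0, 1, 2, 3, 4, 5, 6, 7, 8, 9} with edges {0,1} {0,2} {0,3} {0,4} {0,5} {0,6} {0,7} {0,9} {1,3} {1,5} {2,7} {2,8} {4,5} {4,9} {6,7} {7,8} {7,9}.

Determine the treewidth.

A width-2 tree decomposition is:
Bags: B1 = {0, 7, 9}  B2 = {0, 4, 9}  B3 = {0, 6, 7}  B4 = {0, 4, 5}  B5 = {0, 2, 7}  B6 = {0, 1, 5}  B7 = {0, 1, 3}  B8 = {2, 7, 8}
Tree: B1–B2, B1–B3, B2–B4, B3–B5, B4–B6, B6–B7, B5–B8
The largest bag has 3 vertices, giving width 2; this decomposition certifies tw(G) ≤ 2. On the other hand G contains the 3-clique {0, 1, 3}. A clique must lie in a single bag of any decomposition, so no decomposition can have width below 2. Hence tw(G) = 2 exactly.

2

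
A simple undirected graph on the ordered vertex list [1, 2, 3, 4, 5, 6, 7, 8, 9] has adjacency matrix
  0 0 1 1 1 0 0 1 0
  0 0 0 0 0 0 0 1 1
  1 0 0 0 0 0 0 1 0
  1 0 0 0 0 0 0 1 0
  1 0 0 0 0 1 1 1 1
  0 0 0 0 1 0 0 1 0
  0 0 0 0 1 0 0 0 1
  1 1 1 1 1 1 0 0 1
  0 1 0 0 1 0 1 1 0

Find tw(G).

2

A width-2 tree decomposition is:
Bags: B1 = {2, 8, 9}  B2 = {5, 8, 9}  B3 = {5, 7, 9}  B4 = {1, 5, 8}  B5 = {1, 3, 8}  B6 = {5, 6, 8}  B7 = {1, 4, 8}
Tree: B1–B2, B2–B3, B2–B4, B4–B5, B4–B6, B4–B7
Each bag holds 3 vertices, so the decomposition has width 2, which upper-bounds the treewidth. Conversely, {1, 3, 8} is a clique of size 3, and the vertices of any clique must share a bag in every tree decomposition; so some bag has ≥ 3 vertices and tw(G) ≥ 2. Hence tw(G) = 2 exactly.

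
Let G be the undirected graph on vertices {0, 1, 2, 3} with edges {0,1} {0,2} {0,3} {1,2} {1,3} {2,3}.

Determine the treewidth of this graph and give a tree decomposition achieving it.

With just one bag of size 4, the width is 4 − 1 = 3, so tw(G) ≤ 3. Conversely, {0, 1, 2, 3} is a clique of size 4, and the vertices of any clique must share a bag in every tree decomposition; so some bag has ≥ 4 vertices and tw(G) ≥ 3. The upper and lower bounds meet at 3, so that is the treewidth.

Treewidth 3.
Bags: B1 = {0, 1, 2, 3}
Tree: (single bag)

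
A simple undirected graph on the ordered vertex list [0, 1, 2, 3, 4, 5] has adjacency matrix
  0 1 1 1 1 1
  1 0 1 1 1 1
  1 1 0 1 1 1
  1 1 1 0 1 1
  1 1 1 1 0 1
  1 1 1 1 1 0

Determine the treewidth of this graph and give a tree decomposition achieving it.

Treewidth 5.
Bags: B1 = {0, 1, 2, 3, 4, 5}
Tree: (single bag)

A single bag containing all 6 vertices is trivially a valid decomposition of width 5. On the other hand G contains the 6-clique {0, 1, 2, 3, 4, 5}. A clique must lie in a single bag of any decomposition, so no decomposition can have width below 5. Combining the bounds, tw(G) = 5.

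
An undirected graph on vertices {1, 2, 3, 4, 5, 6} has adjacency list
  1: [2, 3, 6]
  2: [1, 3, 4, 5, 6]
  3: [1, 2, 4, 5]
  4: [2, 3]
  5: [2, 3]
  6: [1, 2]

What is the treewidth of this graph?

2

A width-2 tree decomposition is:
Bags: B1 = {2, 3, 4}  B2 = {2, 3, 5}  B3 = {1, 2, 3}  B4 = {1, 2, 6}
Tree: B1–B2, B1–B3, B3–B4
Each bag holds 3 vertices, so the decomposition has width 2, which upper-bounds the treewidth. For the lower bound, the 3 vertices {1, 2, 3} are pairwise adjacent, and any tree decomposition puts a clique entirely inside one bag — forcing width ≥ 2. Combining the bounds, tw(G) = 2.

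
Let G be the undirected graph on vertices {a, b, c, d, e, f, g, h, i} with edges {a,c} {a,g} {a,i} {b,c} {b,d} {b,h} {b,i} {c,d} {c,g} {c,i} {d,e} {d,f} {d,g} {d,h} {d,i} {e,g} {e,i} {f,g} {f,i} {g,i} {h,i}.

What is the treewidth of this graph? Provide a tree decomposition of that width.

Treewidth 3.
One such decomposition:
Bags: B1 = {c, d, g, i}  B2 = {d, e, g, i}  B3 = {b, c, d, i}  B4 = {a, c, g, i}  B5 = {d, f, g, i}  B6 = {b, d, h, i}
Tree: B1–B2, B1–B3, B1–B4, B2–B5, B3–B6

The largest bag has 4 vertices, giving width 3; this decomposition certifies tw(G) ≤ 3. For the lower bound, the 4 vertices {d, e, g, i} are pairwise adjacent, and any tree decomposition puts a clique entirely inside one bag — forcing width ≥ 3. Combining the bounds, tw(G) = 3.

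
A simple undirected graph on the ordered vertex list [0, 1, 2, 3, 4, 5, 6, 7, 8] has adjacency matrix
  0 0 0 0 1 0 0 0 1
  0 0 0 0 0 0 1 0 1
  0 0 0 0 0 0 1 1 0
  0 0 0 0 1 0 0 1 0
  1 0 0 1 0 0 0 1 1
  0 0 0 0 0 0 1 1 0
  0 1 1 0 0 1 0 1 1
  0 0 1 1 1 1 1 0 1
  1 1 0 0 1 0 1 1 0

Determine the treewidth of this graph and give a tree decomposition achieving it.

The largest bag has 3 vertices, giving width 2; this decomposition certifies tw(G) ≤ 2. For the lower bound, the 3 vertices {0, 4, 8} are pairwise adjacent, and any tree decomposition puts a clique entirely inside one bag — forcing width ≥ 2. Hence tw(G) = 2 exactly.

Treewidth 2.
Bags: B1 = {6, 7, 8}  B2 = {2, 6, 7}  B3 = {5, 6, 7}  B4 = {4, 7, 8}  B5 = {3, 4, 7}  B6 = {0, 4, 8}  B7 = {1, 6, 8}
Tree: B1–B2, B1–B3, B1–B4, B4–B5, B4–B6, B1–B7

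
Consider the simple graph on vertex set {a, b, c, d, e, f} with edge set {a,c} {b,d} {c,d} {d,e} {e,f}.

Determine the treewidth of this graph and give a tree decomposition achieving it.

Every bag has size at most 2, so the width is 2 − 1 = 1 and tw(G) ≤ 1. Any graph with an edge has treewidth ≥ 1, and G has the edge d–c. The upper and lower bounds meet at 1, so that is the treewidth.

Treewidth 1.
One optimal decomposition is:
Bags: B1 = {c, d}  B2 = {d, e}  B3 = {b, d}  B4 = {a, c}  B5 = {e, f}
Tree: B1–B2, B1–B3, B1–B4, B2–B5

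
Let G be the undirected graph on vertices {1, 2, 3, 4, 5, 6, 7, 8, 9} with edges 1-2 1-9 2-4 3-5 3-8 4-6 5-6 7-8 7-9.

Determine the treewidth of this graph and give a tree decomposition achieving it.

Treewidth 2.
One such decomposition:
Bags: B1 = {2, 4, 6}  B2 = {1, 2, 6}  B3 = {1, 6, 9}  B4 = {6, 7, 9}  B5 = {6, 7, 8}  B6 = {3, 6, 8}  B7 = {3, 5, 6}
Tree: B1–B2, B2–B3, B3–B4, B4–B5, B5–B6, B6–B7

Each bag holds 3 vertices, so the decomposition has width 2, which upper-bounds the treewidth. Since 6–4–2–1–9–7–8–3–5–6 is a cycle in G, G is not acyclic. Forests are exactly the graphs of treewidth ≤ 1, so tw(G) ≥ 2. The upper and lower bounds meet at 2, so that is the treewidth.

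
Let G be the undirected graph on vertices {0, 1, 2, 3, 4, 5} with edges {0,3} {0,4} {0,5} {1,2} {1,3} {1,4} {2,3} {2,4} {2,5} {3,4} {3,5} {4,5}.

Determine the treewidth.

A width-3 tree decomposition is:
Bags: B1 = {2, 3, 4, 5}  B2 = {1, 2, 3, 4}  B3 = {0, 3, 4, 5}
Tree: B1–B2, B1–B3
Every bag has size at most 4, so the width is 4 − 1 = 3 and tw(G) ≤ 3. For the lower bound, the 4 vertices {0, 3, 4, 5} are pairwise adjacent, and any tree decomposition puts a clique entirely inside one bag — forcing width ≥ 3. Combining the bounds, tw(G) = 3.

3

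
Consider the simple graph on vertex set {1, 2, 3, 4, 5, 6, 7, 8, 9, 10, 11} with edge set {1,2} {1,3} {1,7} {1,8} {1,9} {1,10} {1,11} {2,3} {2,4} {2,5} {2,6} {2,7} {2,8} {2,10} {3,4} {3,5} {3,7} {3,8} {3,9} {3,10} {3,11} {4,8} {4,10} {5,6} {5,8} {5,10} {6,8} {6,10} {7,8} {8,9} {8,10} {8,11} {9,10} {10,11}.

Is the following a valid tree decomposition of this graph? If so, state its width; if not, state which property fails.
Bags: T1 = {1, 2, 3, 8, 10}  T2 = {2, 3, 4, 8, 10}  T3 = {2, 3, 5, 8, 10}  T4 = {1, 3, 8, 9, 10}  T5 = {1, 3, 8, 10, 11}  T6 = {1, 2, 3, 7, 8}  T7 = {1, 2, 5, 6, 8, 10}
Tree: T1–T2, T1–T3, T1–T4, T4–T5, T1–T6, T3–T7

A tree decomposition must satisfy three properties: every vertex lies in some bag; for every edge, both endpoints lie together in some bag; and for every vertex, the bags containing it form a connected subtree. Here bags containing vertex 1 are not connected in the tree, so the decomposition is invalid.

No — bags containing vertex 1 are not connected in the tree.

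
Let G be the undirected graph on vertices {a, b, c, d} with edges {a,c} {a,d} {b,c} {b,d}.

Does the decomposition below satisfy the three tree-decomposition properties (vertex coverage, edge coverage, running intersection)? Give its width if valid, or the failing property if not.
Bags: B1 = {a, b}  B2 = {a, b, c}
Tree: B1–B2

No — vertex d appears in no bag.

A tree decomposition must satisfy three properties: every vertex lies in some bag; for every edge, both endpoints lie together in some bag; and for every vertex, the bags containing it form a connected subtree. Here vertex d appears in no bag, so the decomposition is invalid.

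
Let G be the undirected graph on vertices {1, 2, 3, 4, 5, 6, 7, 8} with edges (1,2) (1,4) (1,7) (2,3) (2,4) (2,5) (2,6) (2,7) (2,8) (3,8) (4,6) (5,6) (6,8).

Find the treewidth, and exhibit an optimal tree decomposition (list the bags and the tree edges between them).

The largest bag has 3 vertices, giving width 2; this decomposition certifies tw(G) ≤ 2. On the other hand G contains the 3-clique {1, 2, 4}. A clique must lie in a single bag of any decomposition, so no decomposition can have width below 2. Therefore the treewidth is 2.

Treewidth 2.
Bags: B1 = {2, 4, 6}  B2 = {1, 2, 4}  B3 = {2, 6, 8}  B4 = {2, 5, 6}  B5 = {2, 3, 8}  B6 = {1, 2, 7}
Tree: B1–B2, B1–B3, B3–B4, B3–B5, B2–B6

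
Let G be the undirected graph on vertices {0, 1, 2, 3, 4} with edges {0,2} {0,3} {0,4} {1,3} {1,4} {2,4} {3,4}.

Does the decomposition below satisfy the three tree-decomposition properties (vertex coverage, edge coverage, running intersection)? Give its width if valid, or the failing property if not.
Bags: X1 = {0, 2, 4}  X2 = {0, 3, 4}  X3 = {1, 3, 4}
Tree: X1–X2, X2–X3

Yes; width 2.

Every vertex of G appears in some bag (union = {0, 1, 2, 3, 4}); every edge is covered by a bag; and for each vertex v the set of bags containing v is connected in the bag tree. The decomposition is therefore valid. The largest bag has 3 vertices, so the width is 2.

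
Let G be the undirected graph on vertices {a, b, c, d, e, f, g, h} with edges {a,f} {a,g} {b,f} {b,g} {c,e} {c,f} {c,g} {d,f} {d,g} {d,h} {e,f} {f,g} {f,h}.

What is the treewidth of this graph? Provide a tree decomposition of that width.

Every bag has size at most 3, so the width is 3 − 1 = 2 and tw(G) ≤ 2. On the other hand G contains the 3-clique {d, f, g}. A clique must lie in a single bag of any decomposition, so no decomposition can have width below 2. Combining the bounds, tw(G) = 2.

Treewidth 2.
One such decomposition:
Bags: B1 = {c, f, g}  B2 = {b, f, g}  B3 = {c, e, f}  B4 = {d, f, g}  B5 = {d, f, h}  B6 = {a, f, g}
Tree: B1–B2, B1–B3, B2–B4, B4–B5, B1–B6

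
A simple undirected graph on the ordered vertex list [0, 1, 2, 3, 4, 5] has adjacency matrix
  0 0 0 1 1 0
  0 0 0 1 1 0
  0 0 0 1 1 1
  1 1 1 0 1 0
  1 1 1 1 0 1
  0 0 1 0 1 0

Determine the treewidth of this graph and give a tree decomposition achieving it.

Treewidth 2.
One optimal decomposition is:
Bags: B1 = {2, 3, 4}  B2 = {1, 3, 4}  B3 = {0, 3, 4}  B4 = {2, 4, 5}
Tree: B1–B2, B2–B3, B1–B4

Every bag has size at most 3, so the width is 3 − 1 = 2 and tw(G) ≤ 2. Conversely, {0, 3, 4} is a clique of size 3, and the vertices of any clique must share a bag in every tree decomposition; so some bag has ≥ 3 vertices and tw(G) ≥ 2. Hence tw(G) = 2 exactly.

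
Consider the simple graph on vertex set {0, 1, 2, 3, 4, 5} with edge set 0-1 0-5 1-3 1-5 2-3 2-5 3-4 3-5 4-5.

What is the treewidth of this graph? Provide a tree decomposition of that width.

Treewidth 2.
Bags: B1 = {1, 3, 5}  B2 = {3, 4, 5}  B3 = {2, 3, 5}  B4 = {0, 1, 5}
Tree: B1–B2, B1–B3, B1–B4

Each bag holds 3 vertices, so the decomposition has width 2, which upper-bounds the treewidth. On the other hand G contains the 3-clique {0, 1, 5}. A clique must lie in a single bag of any decomposition, so no decomposition can have width below 2. The upper and lower bounds meet at 2, so that is the treewidth.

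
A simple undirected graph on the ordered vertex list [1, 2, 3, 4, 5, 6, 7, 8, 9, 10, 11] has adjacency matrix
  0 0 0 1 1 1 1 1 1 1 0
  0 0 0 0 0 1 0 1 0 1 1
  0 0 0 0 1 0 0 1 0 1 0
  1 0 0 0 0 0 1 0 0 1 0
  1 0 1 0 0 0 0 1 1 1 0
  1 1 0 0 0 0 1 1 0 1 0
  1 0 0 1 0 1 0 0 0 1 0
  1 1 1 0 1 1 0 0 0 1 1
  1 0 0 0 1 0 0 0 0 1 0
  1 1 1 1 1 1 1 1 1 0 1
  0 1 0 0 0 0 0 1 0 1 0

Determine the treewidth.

3

A width-3 tree decomposition is:
Bags: B1 = {1, 5, 8, 10}  B2 = {1, 6, 8, 10}  B3 = {3, 5, 8, 10}  B4 = {1, 6, 7, 10}  B5 = {2, 6, 8, 10}  B6 = {1, 4, 7, 10}  B7 = {2, 8, 10, 11}  B8 = {1, 5, 9, 10}
Tree: B1–B2, B1–B3, B2–B4, B2–B5, B4–B6, B5–B7, B1–B8
Every bag has size at most 4, so the width is 4 − 1 = 3 and tw(G) ≤ 3. Conversely, {2, 8, 10, 11} is a clique of size 4, and the vertices of any clique must share a bag in every tree decomposition; so some bag has ≥ 4 vertices and tw(G) ≥ 3. The upper and lower bounds meet at 3, so that is the treewidth.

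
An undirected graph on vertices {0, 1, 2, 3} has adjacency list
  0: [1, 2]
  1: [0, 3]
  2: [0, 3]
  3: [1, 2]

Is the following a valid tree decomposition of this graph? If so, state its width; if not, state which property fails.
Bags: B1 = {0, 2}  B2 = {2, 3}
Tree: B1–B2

A tree decomposition must satisfy three properties: every vertex lies in some bag; for every edge, both endpoints lie together in some bag; and for every vertex, the bags containing it form a connected subtree. Here vertex 1 appears in no bag, so the decomposition is invalid.

No — vertex 1 appears in no bag.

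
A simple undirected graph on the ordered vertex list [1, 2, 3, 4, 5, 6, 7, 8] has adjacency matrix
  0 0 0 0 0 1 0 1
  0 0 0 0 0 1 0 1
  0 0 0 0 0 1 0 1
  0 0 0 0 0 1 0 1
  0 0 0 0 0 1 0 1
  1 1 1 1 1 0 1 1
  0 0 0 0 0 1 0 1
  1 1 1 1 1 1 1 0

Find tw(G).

A width-2 tree decomposition is:
Bags: B1 = {2, 6, 8}  B2 = {3, 6, 8}  B3 = {6, 7, 8}  B4 = {1, 6, 8}  B5 = {4, 6, 8}  B6 = {5, 6, 8}
Tree: B1–B2, B2–B3, B1–B4, B2–B5, B3–B6
Each bag holds 3 vertices, so the decomposition has width 2, which upper-bounds the treewidth. Conversely, {1, 6, 8} is a clique of size 3, and the vertices of any clique must share a bag in every tree decomposition; so some bag has ≥ 3 vertices and tw(G) ≥ 2. Combining the bounds, tw(G) = 2.

2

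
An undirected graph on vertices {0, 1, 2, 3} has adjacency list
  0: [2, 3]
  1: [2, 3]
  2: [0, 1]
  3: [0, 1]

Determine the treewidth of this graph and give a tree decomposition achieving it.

Each bag holds 3 vertices, so the decomposition has width 2, which upper-bounds the treewidth. For the lower bound, G contains the cycle 1–2–0–3–1, so G is not a forest; only forests have treewidth ≤ 1, hence tw(G) ≥ 2. The upper and lower bounds meet at 2, so that is the treewidth.

Treewidth 2.
One such decomposition:
Bags: B1 = {0, 1, 2}  B2 = {0, 1, 3}
Tree: B1–B2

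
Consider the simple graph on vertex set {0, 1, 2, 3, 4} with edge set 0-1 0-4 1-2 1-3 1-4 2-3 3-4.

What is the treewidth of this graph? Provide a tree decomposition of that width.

Treewidth 2.
One optimal decomposition is:
Bags: B1 = {1, 2, 3}  B2 = {1, 3, 4}  B3 = {0, 1, 4}
Tree: B1–B2, B2–B3

Every bag has size at most 3, so the width is 3 − 1 = 2 and tw(G) ≤ 2. For the lower bound, the 3 vertices {0, 1, 4} are pairwise adjacent, and any tree decomposition puts a clique entirely inside one bag — forcing width ≥ 2. Combining the bounds, tw(G) = 2.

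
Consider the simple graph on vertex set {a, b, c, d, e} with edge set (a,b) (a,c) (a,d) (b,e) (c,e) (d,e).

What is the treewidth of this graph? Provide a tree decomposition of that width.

Every bag has size at most 3, so the width is 3 − 1 = 2 and tw(G) ≤ 2. For the lower bound, G contains the cycle e–c–a–b–e, so G is not a forest; only forests have treewidth ≤ 1, hence tw(G) ≥ 2. Hence tw(G) = 2 exactly.

Treewidth 2.
One such decomposition:
Bags: B1 = {a, c, e}  B2 = {a, b, e}  B3 = {a, d, e}
Tree: B1–B2, B2–B3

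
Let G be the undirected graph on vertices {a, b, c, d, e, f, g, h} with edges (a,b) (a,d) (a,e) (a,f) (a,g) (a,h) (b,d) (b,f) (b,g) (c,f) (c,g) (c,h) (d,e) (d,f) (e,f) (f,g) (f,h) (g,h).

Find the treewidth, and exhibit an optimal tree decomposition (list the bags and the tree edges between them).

Treewidth 3.
One optimal decomposition is:
Bags: B1 = {c, f, g, h}  B2 = {a, f, g, h}  B3 = {a, b, f, g}  B4 = {a, b, d, f}  B5 = {a, d, e, f}
Tree: B1–B2, B2–B3, B3–B4, B4–B5

Every bag has size at most 4, so the width is 4 − 1 = 3 and tw(G) ≤ 3. On the other hand G contains the 4-clique {c, f, g, h}. A clique must lie in a single bag of any decomposition, so no decomposition can have width below 3. The upper and lower bounds meet at 3, so that is the treewidth.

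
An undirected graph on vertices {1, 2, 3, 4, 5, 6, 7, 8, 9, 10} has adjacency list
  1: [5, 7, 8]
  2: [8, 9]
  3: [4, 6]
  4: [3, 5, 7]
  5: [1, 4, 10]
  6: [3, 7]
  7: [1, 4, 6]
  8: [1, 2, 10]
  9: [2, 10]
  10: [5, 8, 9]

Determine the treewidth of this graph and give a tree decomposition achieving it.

The largest bag has 3 vertices, giving width 2; this decomposition certifies tw(G) ≤ 2. The edges 2–9–10–8–2 form a cycle, so G is not a tree and its treewidth is at least 2. Hence tw(G) = 2 exactly.

Treewidth 2.
One such decomposition:
Bags: B1 = {2, 8, 9}  B2 = {8, 9, 10}  B3 = {1, 8, 10}  B4 = {1, 5, 10}  B5 = {1, 5, 7}  B6 = {4, 5, 7}  B7 = {4, 6, 7}  B8 = {3, 4, 6}
Tree: B1–B2, B2–B3, B3–B4, B4–B5, B5–B6, B6–B7, B7–B8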